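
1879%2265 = 1879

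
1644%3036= 1644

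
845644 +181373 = 1027017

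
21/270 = 7/90= 0.08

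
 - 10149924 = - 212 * 47877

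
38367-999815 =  - 961448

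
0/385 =0 = 0.00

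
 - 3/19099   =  -3/19099= - 0.00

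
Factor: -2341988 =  - 2^2*11^1 *17^1 * 31^1*101^1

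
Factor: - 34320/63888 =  - 5^1*11^( - 2 )*13^1 =- 65/121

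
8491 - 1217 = 7274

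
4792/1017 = 4 + 724/1017 = 4.71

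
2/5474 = 1/2737  =  0.00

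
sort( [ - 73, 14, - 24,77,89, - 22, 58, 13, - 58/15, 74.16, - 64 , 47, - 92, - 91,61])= [ - 92,-91, - 73, - 64, - 24, - 22, - 58/15, 13 , 14,47,58,61, 74.16, 77 , 89 ]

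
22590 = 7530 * 3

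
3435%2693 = 742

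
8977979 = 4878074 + 4099905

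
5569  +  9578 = 15147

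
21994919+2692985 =24687904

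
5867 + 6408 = 12275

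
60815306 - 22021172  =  38794134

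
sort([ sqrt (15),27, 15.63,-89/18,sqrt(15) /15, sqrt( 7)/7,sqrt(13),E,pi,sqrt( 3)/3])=[ - 89/18, sqrt( 15 ) /15,sqrt (7 ) /7,  sqrt(3 ) /3,E,pi,sqrt(13 ),sqrt(15 ), 15.63,27] 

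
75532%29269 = 16994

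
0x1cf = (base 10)463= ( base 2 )111001111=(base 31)et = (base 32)EF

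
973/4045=973/4045= 0.24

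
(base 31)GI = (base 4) 20002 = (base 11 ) 428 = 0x202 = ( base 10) 514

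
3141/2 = 1570+1/2= 1570.50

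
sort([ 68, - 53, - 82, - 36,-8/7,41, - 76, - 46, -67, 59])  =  [-82, - 76,  -  67, - 53,  -  46,- 36, - 8/7,  41, 59,68 ]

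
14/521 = 14/521 = 0.03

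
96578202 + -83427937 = 13150265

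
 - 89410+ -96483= - 185893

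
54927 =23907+31020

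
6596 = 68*97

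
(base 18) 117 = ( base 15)184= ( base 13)20b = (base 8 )535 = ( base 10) 349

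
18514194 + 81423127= 99937321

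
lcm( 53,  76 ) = 4028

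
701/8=87+5/8= 87.62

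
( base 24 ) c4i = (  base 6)52310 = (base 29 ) 8a8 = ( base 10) 7026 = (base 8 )15562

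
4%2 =0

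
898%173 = 33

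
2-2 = 0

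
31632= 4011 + 27621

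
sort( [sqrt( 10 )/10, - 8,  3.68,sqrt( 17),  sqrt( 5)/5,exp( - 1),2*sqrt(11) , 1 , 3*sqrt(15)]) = [ -8 , sqrt( 10) /10, exp( - 1 ),  sqrt( 5)/5, 1, 3.68, sqrt( 17), 2* sqrt(11 ),3*sqrt(15) ] 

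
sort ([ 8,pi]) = [ pi  ,  8]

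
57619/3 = 57619/3 = 19206.33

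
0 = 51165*0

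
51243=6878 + 44365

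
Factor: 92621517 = 3^1  *  97^1*318287^1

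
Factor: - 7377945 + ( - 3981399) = -2^4 * 3^1*236653^1 = - 11359344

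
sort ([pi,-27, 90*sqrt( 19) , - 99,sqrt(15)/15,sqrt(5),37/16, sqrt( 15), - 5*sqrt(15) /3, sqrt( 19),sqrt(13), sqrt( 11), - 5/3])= [ - 99, - 27, - 5*sqrt( 15 ) /3, - 5/3, sqrt( 15) /15, sqrt( 5 ), 37/16, pi,sqrt( 11), sqrt(13 ), sqrt( 15), sqrt(19),90*sqrt(19) ]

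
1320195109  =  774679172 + 545515937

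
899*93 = 83607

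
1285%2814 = 1285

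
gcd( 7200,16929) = 9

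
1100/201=5 + 95/201= 5.47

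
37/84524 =37/84524 = 0.00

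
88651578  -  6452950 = 82198628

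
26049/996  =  8683/332 =26.15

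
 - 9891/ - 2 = 9891/2 = 4945.50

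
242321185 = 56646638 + 185674547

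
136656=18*7592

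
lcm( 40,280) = 280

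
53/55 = 53/55 = 0.96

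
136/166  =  68/83=0.82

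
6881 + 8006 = 14887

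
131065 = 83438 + 47627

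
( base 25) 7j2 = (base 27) 6hj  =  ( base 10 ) 4852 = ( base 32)4nk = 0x12F4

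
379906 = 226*1681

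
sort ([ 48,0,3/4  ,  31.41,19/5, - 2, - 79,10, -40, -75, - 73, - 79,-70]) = [ - 79,-79,-75,-73,-70, - 40, - 2 , 0 , 3/4,19/5,10,31.41, 48]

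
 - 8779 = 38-8817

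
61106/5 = 12221 + 1/5= 12221.20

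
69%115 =69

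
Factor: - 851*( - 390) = 2^1*3^1*5^1*13^1*23^1*37^1 =331890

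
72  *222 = 15984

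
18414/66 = 279 = 279.00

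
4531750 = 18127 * 250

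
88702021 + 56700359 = 145402380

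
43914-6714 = 37200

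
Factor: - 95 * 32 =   -  3040 = - 2^5 *5^1*19^1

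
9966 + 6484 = 16450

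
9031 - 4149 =4882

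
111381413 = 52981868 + 58399545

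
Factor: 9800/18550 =28/53= 2^2*7^1*53^( - 1)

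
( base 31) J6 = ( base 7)1510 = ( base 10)595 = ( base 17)210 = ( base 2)1001010011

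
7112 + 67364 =74476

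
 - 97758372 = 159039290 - 256797662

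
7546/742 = 539/53 = 10.17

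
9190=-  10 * ( - 919) 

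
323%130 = 63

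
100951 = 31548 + 69403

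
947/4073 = 947/4073 = 0.23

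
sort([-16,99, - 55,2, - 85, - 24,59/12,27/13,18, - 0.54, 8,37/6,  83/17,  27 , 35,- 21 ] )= [ - 85, - 55  , - 24,  -  21, - 16, - 0.54,2  ,  27/13, 83/17,59/12,37/6,8,18,27, 35,99 ]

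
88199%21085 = 3859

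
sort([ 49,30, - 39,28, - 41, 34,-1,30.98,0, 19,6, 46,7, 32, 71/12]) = [ - 41, - 39, - 1,0,71/12, 6, 7,19,  28 , 30, 30.98,32, 34,46,49 ]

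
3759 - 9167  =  -5408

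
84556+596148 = 680704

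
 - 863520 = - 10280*84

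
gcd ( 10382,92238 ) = 2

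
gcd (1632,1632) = 1632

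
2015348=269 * 7492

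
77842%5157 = 487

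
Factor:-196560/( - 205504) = 2^( - 2)*3^3*5^1*7^1 * 13^( -1 )* 19^( - 1)   =  945/988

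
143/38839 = 143/38839 = 0.00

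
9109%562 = 117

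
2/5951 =2/5951 = 0.00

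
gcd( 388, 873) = 97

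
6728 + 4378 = 11106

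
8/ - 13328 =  - 1 + 1665/1666 = -  0.00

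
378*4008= 1515024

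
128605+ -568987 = -440382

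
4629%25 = 4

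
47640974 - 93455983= - 45815009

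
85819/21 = 85819/21 = 4086.62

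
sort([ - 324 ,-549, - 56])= [ - 549, - 324, - 56]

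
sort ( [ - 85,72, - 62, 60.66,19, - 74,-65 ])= [ - 85, - 74, - 65, - 62, 19, 60.66, 72 ]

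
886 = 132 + 754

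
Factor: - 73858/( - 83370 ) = 3^( - 1 )*5^(- 1 )*7^( - 1 )*397^ ( -1)*36929^1 = 36929/41685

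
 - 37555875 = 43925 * ( - 855)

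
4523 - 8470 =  - 3947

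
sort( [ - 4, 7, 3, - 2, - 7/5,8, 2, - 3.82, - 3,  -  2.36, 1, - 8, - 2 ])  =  [ - 8,-4, - 3.82, - 3, - 2.36, - 2, - 2, - 7/5, 1 , 2, 3, 7,8]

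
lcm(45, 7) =315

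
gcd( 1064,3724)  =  532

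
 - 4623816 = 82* ( - 56388 ) 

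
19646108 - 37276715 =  - 17630607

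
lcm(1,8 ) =8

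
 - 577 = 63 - 640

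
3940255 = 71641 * 55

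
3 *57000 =171000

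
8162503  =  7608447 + 554056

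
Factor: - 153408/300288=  - 2^( - 2)*23^( - 1 )*47^1= - 47/92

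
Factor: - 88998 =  - 2^1*3^1*7^1* 13^1  *163^1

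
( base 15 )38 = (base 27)1Q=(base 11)49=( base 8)65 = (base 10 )53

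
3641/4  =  910+1/4  =  910.25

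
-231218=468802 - 700020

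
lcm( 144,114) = 2736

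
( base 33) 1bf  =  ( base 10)1467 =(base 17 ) 515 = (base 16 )5BB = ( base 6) 10443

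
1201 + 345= 1546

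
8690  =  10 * 869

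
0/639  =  0= 0.00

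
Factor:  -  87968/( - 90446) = 2^4 * 41^( - 1)*1103^( - 1) *2749^1 = 43984/45223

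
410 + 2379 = 2789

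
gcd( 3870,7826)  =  86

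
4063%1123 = 694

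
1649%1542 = 107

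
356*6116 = 2177296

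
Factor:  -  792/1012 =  - 18/23  =  -2^1*3^2*23^( - 1)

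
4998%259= 77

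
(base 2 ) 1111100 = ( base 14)8C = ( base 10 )124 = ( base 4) 1330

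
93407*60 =5604420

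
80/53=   80/53 = 1.51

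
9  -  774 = -765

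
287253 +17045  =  304298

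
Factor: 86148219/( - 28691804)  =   - 2^( - 2)*3^1*983^( - 1) * 7297^( - 1 )*28716073^1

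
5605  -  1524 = 4081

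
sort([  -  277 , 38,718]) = [ - 277, 38 , 718 ]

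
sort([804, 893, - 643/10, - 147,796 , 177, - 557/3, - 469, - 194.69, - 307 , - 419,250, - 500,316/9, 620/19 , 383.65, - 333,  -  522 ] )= [ - 522, - 500, - 469, - 419, - 333, -307, - 194.69, - 557/3, - 147  , - 643/10,  620/19 , 316/9,177, 250,  383.65,796, 804,893]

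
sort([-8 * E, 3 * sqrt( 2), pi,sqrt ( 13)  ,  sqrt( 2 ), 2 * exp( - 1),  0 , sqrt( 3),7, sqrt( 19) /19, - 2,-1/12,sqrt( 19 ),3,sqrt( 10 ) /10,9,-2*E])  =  [-8*E, - 2*E, - 2,-1/12,0,sqrt( 19 ) /19,sqrt(  10 )/10 , 2*exp(- 1) , sqrt( 2),sqrt( 3), 3,pi,sqrt(13) , 3 * sqrt( 2 ),sqrt ( 19), 7,9]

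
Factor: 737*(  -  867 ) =-3^1*11^1*17^2*67^1 =-638979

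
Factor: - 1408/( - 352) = 2^2 = 4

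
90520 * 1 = 90520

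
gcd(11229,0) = 11229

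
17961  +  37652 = 55613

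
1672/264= 19/3 = 6.33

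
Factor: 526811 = 59^1 * 8929^1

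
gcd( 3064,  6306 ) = 2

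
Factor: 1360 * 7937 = 2^4 * 5^1*17^1*7937^1 = 10794320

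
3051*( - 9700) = -29594700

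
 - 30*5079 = - 152370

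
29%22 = 7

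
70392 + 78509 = 148901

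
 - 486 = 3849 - 4335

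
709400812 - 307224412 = 402176400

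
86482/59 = 86482/59=1465.80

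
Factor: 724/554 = 362/277 = 2^1 *181^1*277^( - 1) 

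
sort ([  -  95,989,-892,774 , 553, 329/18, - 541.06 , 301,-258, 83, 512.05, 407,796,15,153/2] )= [ - 892, -541.06, - 258, - 95, 15, 329/18  ,  153/2, 83 , 301, 407, 512.05, 553,774, 796, 989] 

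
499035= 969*515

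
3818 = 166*23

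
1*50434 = 50434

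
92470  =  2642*35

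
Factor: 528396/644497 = 2^2 * 3^1* 7^(-3)* 11^1*1879^(  -  1)*4003^1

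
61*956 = 58316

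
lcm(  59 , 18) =1062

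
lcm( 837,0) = 0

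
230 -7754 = -7524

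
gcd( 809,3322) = 1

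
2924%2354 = 570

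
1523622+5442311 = 6965933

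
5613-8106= - 2493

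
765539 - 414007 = 351532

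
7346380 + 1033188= 8379568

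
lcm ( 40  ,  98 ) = 1960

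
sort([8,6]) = [ 6, 8]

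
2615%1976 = 639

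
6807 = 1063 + 5744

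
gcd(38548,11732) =1676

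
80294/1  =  80294  =  80294.00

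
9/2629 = 9/2629  =  0.00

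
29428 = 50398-20970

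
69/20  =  3 + 9/20 = 3.45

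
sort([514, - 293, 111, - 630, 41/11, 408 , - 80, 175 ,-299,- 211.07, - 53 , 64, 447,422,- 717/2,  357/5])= [-630, - 717/2,-299 , - 293, - 211.07, - 80,-53,41/11, 64,357/5, 111 , 175 , 408 , 422,447,  514]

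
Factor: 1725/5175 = 1/3 =3^( - 1)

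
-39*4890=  - 190710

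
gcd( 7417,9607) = 1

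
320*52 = 16640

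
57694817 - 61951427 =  - 4256610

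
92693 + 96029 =188722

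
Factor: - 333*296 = -2^3*3^2*37^2=- 98568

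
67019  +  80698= 147717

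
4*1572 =6288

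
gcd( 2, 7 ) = 1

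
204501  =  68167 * 3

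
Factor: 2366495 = 5^1 *61^1*7759^1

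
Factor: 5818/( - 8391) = - 2^1 * 3^( - 1) * 2797^(-1)*2909^1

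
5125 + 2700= 7825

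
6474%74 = 36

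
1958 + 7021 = 8979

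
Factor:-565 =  - 5^1*113^1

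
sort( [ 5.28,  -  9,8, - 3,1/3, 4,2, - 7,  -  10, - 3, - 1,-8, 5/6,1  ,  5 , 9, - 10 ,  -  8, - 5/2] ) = [-10, - 10,-9,-8, - 8,  -  7, - 3, - 3,-5/2 , - 1,1/3,5/6,  1 , 2 , 4 , 5, 5.28  ,  8,9 ]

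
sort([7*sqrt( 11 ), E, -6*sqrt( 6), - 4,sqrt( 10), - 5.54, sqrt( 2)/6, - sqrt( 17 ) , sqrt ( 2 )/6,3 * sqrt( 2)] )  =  [ -6*sqrt (6 ), - 5.54, - sqrt(17), - 4,sqrt(2)/6, sqrt(2 ) /6,E,sqrt( 10),3 * sqrt(2), 7*sqrt(11)]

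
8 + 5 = 13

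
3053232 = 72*42406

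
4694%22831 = 4694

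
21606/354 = 3601/59 = 61.03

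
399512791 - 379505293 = 20007498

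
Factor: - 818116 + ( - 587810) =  - 1405926 = - 2^1*3^2 * 37^1 * 2111^1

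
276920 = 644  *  430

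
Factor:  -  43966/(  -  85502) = 21983/42751 = 13^1*19^1*89^1*42751^( - 1)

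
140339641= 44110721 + 96228920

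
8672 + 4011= 12683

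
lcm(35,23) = 805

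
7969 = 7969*1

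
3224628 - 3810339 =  - 585711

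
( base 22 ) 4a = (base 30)38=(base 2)1100010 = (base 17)5D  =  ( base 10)98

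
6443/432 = 6443/432 = 14.91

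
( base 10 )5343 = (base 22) b0j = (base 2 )1010011011111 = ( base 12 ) 3113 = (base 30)5S3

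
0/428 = 0 = 0.00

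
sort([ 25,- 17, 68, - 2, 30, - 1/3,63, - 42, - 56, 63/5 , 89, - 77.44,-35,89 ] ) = [-77.44, - 56 ,  -  42 , - 35 , - 17, - 2, - 1/3,  63/5, 25, 30,  63,  68, 89, 89] 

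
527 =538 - 11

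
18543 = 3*6181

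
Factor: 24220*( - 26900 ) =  - 651518000=- 2^4*5^3 * 7^1*173^1*269^1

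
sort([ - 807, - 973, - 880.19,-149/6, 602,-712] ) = [-973, - 880.19, - 807, - 712, - 149/6,602]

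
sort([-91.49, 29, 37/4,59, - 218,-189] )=[ - 218,-189,  -  91.49,  37/4, 29, 59]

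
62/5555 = 62/5555 = 0.01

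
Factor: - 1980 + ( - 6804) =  - 8784 = - 2^4 * 3^2*61^1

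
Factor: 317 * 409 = 317^1 * 409^1 = 129653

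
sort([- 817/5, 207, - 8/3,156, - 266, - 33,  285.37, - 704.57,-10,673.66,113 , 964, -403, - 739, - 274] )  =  [ - 739 ,-704.57, - 403 ,-274, -266 , - 817/5, - 33, - 10 ,-8/3,113,  156 , 207,285.37, 673.66 , 964]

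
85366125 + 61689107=147055232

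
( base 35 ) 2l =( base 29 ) 34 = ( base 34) 2N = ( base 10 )91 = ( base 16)5b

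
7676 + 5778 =13454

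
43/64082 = 43/64082  =  0.00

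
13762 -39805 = -26043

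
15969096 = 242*65988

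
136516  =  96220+40296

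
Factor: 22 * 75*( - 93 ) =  - 153450 = - 2^1*3^2* 5^2*11^1*31^1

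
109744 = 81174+28570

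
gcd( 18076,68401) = 1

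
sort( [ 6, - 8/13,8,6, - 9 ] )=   [-9,- 8/13,6,6, 8] 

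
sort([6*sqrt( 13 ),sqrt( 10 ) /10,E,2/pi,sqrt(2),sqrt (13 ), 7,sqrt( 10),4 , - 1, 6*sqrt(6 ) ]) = [ - 1, sqrt( 10) /10,2/pi,sqrt(2 ),E,sqrt( 10 ), sqrt ( 13 ),  4,7, 6*sqrt( 6 ),6*sqrt( 13 )]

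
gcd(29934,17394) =6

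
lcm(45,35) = 315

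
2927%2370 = 557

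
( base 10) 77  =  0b1001101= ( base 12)65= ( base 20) 3H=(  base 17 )49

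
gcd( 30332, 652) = 4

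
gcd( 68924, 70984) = 4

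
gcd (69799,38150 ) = 1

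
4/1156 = 1/289  =  0.00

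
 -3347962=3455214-6803176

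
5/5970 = 1/1194 = 0.00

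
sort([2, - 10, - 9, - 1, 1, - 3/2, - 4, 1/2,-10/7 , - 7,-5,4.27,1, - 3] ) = [ - 10, - 9, - 7, - 5, - 4,-3,- 3/2,  -  10/7, - 1, 1/2, 1, 1, 2, 4.27]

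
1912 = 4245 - 2333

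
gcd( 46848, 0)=46848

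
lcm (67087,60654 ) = 4427742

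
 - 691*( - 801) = 553491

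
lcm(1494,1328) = 11952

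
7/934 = 7/934 =0.01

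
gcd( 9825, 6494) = 1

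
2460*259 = 637140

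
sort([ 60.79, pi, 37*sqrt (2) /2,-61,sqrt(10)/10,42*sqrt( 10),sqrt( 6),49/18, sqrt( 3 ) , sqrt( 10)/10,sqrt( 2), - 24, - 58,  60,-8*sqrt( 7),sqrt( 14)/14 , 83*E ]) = [ - 61, - 58, -24, - 8 * sqrt(7),  sqrt(14 ) /14, sqrt ( 10)/10 , sqrt( 10 ) /10,sqrt( 2 ),  sqrt( 3 ),sqrt( 6 ), 49/18,pi,37*sqrt(2)/2,  60,60.79,42*sqrt ( 10 ),83*E]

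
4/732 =1/183=0.01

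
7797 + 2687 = 10484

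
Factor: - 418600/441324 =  - 2^1*3^(-2)*5^2*7^1*41^( - 1) =- 350/369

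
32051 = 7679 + 24372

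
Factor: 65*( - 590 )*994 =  - 2^2*5^2*7^1*13^1*59^1*71^1 = - 38119900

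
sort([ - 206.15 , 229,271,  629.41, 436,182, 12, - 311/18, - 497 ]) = [ - 497, - 206.15, - 311/18,12, 182,229,271,  436,629.41]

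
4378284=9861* 444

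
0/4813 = 0 = 0.00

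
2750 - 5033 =  -  2283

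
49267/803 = 61 + 284/803 = 61.35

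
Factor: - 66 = - 2^1*3^1 * 11^1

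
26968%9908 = 7152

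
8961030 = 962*9315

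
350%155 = 40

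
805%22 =13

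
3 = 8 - 5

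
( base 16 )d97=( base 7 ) 13100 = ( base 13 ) 1778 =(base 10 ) 3479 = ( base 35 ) 2TE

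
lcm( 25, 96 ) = 2400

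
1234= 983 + 251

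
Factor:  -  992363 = -992363^1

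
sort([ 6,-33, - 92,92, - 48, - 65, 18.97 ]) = [-92, - 65 , -48, - 33 , 6,18.97,92 ] 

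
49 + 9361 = 9410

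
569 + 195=764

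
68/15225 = 68/15225= 0.00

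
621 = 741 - 120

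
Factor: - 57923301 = -3^1*17^1*1135751^1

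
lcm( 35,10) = 70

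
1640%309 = 95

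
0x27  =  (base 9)43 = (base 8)47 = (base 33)16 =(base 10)39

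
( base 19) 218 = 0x2ed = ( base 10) 749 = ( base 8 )1355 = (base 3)1000202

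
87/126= 29/42 = 0.69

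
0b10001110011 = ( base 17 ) 3g0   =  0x473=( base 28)1CJ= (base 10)1139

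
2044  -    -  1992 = 4036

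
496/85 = 496/85 = 5.84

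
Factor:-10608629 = -17^1 * 624037^1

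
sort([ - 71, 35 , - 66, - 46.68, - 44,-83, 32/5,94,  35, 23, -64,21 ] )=[-83, - 71, - 66, - 64, - 46.68, - 44,32/5,21,23, 35,35,94 ]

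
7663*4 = 30652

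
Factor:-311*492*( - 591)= 2^2*3^2*41^1*197^1*311^1 = 90430092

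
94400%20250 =13400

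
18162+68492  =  86654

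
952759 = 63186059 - 62233300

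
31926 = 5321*6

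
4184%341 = 92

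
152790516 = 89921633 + 62868883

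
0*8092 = 0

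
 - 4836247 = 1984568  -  6820815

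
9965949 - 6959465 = 3006484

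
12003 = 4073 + 7930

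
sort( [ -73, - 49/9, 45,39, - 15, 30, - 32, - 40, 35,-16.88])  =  [ - 73, - 40,-32, - 16.88, - 15, - 49/9, 30,35, 39 , 45 ] 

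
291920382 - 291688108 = 232274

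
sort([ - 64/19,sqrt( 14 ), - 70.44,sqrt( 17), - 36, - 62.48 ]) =[ - 70.44,  -  62.48, - 36, - 64/19,  sqrt( 14 ), sqrt ( 17 )]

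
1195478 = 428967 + 766511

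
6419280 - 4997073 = 1422207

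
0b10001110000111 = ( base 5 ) 242340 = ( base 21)kd2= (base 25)EDK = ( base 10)9095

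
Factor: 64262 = 2^1*11^1*23^1 * 127^1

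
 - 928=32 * ( - 29 )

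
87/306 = 29/102 =0.28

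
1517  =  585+932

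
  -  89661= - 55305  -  34356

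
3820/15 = 254 + 2/3 = 254.67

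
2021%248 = 37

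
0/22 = 0 = 0.00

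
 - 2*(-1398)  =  2796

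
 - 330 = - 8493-  -  8163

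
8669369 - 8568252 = 101117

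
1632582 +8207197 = 9839779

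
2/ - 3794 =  - 1/1897=   -0.00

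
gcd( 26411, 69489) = 7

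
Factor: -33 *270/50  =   - 891/5 = - 3^4*5^( - 1)*11^1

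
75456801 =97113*777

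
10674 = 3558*3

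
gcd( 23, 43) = 1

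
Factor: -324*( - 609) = 197316 = 2^2 * 3^5 * 7^1 * 29^1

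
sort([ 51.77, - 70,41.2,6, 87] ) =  [-70,6,41.2, 51.77,87] 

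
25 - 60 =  - 35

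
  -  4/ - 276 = 1/69=0.01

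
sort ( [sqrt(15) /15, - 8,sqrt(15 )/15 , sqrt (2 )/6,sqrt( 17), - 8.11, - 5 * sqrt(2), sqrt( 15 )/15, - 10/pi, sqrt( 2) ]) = [ - 8.11,-8, - 5*sqrt( 2), - 10/pi,sqrt(2)/6,sqrt( 15 )/15, sqrt( 15 )/15, sqrt(15 )/15, sqrt( 2), sqrt(17)] 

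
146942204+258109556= 405051760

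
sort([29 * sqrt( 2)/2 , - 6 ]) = [ - 6 , 29*sqrt(2)/2 ] 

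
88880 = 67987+20893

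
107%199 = 107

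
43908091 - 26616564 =17291527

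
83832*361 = 30263352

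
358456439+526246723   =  884703162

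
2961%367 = 25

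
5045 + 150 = 5195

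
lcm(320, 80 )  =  320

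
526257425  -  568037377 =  -41779952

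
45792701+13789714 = 59582415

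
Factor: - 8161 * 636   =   -2^2 * 3^1 * 53^1 * 8161^1 = - 5190396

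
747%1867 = 747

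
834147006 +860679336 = 1694826342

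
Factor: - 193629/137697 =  - 7^( - 1)*19^1*43^1*83^( - 1) = - 817/581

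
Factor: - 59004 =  - 2^2*3^2 * 11^1 * 149^1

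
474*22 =10428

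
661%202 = 55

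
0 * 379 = 0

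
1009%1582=1009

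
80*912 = 72960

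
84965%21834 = 19463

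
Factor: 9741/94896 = 3247/31632= 2^( - 4)*3^( -1) * 17^1 * 191^1*659^(  -  1) 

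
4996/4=1249 = 1249.00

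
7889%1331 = 1234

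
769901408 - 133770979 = 636130429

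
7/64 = 7/64 = 0.11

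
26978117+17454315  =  44432432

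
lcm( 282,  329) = 1974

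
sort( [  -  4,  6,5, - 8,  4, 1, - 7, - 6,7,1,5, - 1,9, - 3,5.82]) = [ - 8, - 7, - 6, -4, - 3, - 1, 1,1,  4,5,5,5.82, 6,7, 9 ]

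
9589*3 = 28767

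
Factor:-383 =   -  383^1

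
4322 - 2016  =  2306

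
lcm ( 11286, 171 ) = 11286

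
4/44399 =4/44399 = 0.00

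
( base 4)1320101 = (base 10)7697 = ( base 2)1111000010001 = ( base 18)15DB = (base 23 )ecf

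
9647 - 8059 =1588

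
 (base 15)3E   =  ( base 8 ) 73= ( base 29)21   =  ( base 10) 59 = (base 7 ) 113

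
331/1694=331/1694=0.20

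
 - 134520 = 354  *( - 380 ) 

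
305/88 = 3 + 41/88= 3.47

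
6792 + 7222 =14014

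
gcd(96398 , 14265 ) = 1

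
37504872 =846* 44332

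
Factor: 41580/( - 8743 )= - 2^2*3^3 * 5^1*11^1*1249^( - 1 ) = - 5940/1249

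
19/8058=19/8058 = 0.00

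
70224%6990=324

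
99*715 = 70785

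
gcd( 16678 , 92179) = 1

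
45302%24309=20993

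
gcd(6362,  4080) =2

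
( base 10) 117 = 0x75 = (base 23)52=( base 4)1311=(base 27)49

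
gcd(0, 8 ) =8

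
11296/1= 11296 = 11296.00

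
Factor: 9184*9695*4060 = 2^7*5^2*7^3*29^1*41^1*277^1 = 361497852800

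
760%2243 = 760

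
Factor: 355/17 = 5^1*17^(  -  1)*71^1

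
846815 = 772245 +74570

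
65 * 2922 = 189930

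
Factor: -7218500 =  - 2^2*5^3*14437^1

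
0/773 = 0 = 0.00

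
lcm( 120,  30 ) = 120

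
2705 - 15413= - 12708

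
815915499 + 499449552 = 1315365051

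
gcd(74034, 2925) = 9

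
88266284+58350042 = 146616326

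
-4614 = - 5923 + 1309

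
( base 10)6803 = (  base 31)72E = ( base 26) a1h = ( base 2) 1101010010011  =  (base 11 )5125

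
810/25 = 32 + 2/5 = 32.40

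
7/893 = 7/893 = 0.01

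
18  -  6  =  12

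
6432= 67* 96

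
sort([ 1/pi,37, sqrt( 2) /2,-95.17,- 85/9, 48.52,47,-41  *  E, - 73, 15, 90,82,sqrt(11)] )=[ - 41*E, - 95.17, - 73 , - 85/9, 1/pi,sqrt(2 )/2, sqrt(11), 15,37, 47,48.52,82,90 ] 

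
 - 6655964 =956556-7612520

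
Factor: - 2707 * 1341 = -3630087=- 3^2*149^1*2707^1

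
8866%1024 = 674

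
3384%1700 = 1684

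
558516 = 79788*7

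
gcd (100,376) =4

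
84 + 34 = 118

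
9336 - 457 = 8879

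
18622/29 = 642 + 4/29 = 642.14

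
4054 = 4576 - 522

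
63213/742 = 63213/742 = 85.19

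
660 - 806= - 146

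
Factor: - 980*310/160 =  - 7595/4 = -2^( - 2)*5^1*7^2*31^1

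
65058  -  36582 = 28476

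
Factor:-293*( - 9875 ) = 2893375 = 5^3*79^1*293^1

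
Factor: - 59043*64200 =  - 2^3*3^2*5^2*107^1*19681^1 = -3790560600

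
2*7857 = 15714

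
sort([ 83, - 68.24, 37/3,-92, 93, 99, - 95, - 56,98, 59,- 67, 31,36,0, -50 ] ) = [ - 95 , - 92, - 68.24, - 67, - 56, - 50,0, 37/3, 31, 36, 59,83, 93, 98, 99]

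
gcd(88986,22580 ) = 2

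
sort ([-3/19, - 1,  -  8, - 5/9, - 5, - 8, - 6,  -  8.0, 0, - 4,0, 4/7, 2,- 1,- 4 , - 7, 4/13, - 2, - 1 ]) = [-8, - 8, - 8.0, - 7, - 6,  -  5, - 4, - 4,-2, - 1, - 1, - 1, - 5/9, - 3/19, 0,0 , 4/13,4/7, 2 ]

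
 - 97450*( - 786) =76595700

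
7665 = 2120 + 5545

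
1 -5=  - 4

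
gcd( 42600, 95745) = 15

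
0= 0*96059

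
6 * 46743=280458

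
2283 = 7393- 5110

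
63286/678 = 31643/339  =  93.34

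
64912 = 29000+35912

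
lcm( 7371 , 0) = 0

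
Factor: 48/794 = 24/397=2^3*3^1*397^( - 1)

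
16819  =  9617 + 7202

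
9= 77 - 68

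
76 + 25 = 101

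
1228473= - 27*( - 45499 )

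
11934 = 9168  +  2766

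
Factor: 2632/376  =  7^1= 7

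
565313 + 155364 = 720677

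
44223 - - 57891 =102114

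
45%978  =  45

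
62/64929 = 62/64929=0.00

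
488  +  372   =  860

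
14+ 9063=9077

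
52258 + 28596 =80854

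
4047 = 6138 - 2091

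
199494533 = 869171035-669676502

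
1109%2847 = 1109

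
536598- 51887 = 484711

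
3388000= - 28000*( - 121)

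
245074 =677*362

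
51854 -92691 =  - 40837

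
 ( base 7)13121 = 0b110110100110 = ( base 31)3jm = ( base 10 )3494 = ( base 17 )c19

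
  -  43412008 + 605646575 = 562234567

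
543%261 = 21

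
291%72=3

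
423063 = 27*15669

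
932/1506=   466/753 = 0.62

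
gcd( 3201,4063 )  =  1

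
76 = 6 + 70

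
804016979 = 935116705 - 131099726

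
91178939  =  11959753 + 79219186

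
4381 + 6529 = 10910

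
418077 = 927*451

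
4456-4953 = - 497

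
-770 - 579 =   -  1349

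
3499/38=92 + 3/38 = 92.08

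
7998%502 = 468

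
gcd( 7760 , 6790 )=970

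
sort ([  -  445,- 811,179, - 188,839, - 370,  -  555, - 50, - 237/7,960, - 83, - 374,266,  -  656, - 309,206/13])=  [ - 811, - 656, - 555, - 445,-374 , - 370, - 309, - 188, - 83, - 50, - 237/7,206/13,179,266, 839, 960]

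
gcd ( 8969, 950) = 1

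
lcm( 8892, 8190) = 311220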